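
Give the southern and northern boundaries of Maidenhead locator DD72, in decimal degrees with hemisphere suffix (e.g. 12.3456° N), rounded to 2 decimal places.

58.00° S, 57.00° S

Field D=3, D=3: +3·20° lon, +3·10° lat → SW at lon -120°, lat -60°.
Square 7, 2: +7·2° lon, +2·1° lat → SW at lon -106°, lat -58°.
Cell spans 2° lon × 1° lat.
south 58.00° S, north 57.00° S.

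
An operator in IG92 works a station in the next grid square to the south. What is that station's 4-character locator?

IG91

Latitude square 2; −1 → 1.
The longitude characters are unchanged.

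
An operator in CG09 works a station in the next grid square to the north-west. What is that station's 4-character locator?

BH90

Longitude square 0; −1 → -1, wraps to 9, carry into field.
Longitude field C = 2; −1 → 1 = B.
Latitude square 9; +1 → 10, wraps to 0, carry into field.
Latitude field G = 6; +1 → 7 = H.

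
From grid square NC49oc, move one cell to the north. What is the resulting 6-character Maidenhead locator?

Latitude subsquare c = 2; +1 → 3 = d.
The longitude characters are unchanged.

NC49od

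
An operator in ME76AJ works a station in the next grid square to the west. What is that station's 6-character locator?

Longitude subsquare a = 0; −1 → -1, wraps to 23 = x, carry into square.
Longitude square 7; −1 → 6.
The latitude characters are unchanged.

ME66xj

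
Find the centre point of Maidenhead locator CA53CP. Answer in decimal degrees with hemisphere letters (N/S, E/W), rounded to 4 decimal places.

Field C=2, A=0: +2·20° lon, +0·10° lat → SW at lon -140°, lat -90°.
Square 5, 3: +5·2° lon, +3·1° lat → SW at lon -130°, lat -87°.
Subsquare c=2, p=15: +2·0.0833333° lon, +15·0.0416667° lat → SW at lon -129.833°, lat -86.375°.
Cell spans 0.0833333° lon × 0.0416667° lat. Centre is SW corner plus half of each.
latitude 86.3542° S, longitude 129.7917° W.

86.3542° S, 129.7917° W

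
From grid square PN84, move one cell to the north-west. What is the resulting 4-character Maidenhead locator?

PN75

Longitude square 8; −1 → 7.
Latitude square 4; +1 → 5.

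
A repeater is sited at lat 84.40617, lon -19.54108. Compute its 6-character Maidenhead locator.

Offset from 180°W / 90°S: lon 160.4589°, lat 174.4062°.
Field: 160.4589/20 → 8 → I, 174.4062/10 → 17 → R; chars IR.
Square: 0.4589/2 → 0, 4.4062/1 → 4; chars 04.
Subsquare: 0.4589/0.0833333 → 5 → f, 0.4062/0.0416667 → 9 → j; chars fj.

IR04fj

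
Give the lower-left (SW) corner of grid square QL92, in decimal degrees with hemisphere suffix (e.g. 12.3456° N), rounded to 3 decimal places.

Field Q=16, L=11: +16·20° lon, +11·10° lat → SW at lon 140°, lat 20°.
Square 9, 2: +9·2° lon, +2·1° lat → SW at lon 158°, lat 22°.
latitude 22.000° N, longitude 158.000° E.

22.000° N, 158.000° E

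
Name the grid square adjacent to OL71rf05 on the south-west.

OL71qf94

Longitude extended square 0; −1 → -1, wraps to 9, carry into subsquare.
Longitude subsquare r = 17; −1 → 16 = q.
Latitude extended square 5; −1 → 4.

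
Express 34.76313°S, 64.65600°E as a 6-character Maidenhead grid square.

Offset from 180°W / 90°S: lon 244.6560°, lat 55.2369°.
Field: 244.6560/20 → 12 → M, 55.2369/10 → 5 → F; chars MF.
Square: 4.6560/2 → 2, 5.2369/1 → 5; chars 25.
Subsquare: 0.6560/0.0833333 → 7 → h, 0.2369/0.0416667 → 5 → f; chars hf.

MF25hf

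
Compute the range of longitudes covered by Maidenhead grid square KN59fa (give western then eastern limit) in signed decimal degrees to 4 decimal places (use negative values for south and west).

Field K=10, N=13: +10·20° lon, +13·10° lat → SW at lon 20°, lat 40°.
Square 5, 9: +5·2° lon, +9·1° lat → SW at lon 30°, lat 49°.
Subsquare f=5, a=0: +5·0.0833333° lon, +0·0.0416667° lat → SW at lon 30.4167°, lat 49°.
Cell spans 0.0833333° lon × 0.0416667° lat.
west 30.4167, east 30.5000.

30.4167, 30.5000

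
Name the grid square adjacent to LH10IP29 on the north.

LH10iq20

Latitude extended square 9; +1 → 10, wraps to 0, carry into subsquare.
Latitude subsquare p = 15; +1 → 16 = q.
The longitude characters are unchanged.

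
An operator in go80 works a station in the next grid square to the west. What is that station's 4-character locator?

Longitude square 8; −1 → 7.
The latitude characters are unchanged.

GO70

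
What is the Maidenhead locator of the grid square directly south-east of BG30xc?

BG40ab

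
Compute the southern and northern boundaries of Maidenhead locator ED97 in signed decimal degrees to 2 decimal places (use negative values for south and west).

-53.00, -52.00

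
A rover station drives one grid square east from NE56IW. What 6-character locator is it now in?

NE56jw

Longitude subsquare i = 8; +1 → 9 = j.
The latitude characters are unchanged.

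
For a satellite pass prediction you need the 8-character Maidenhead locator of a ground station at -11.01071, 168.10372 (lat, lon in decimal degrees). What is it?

RH48bx27

Offset from 180°W / 90°S: lon 348.10372°, lat 78.98929°.
Field (20°×10°, letters A–R): lon ⌊348.10372/20⌋ = 17 → R; lat ⌊78.98929/10⌋ = 7 → H.
Square (2°×1°, digits 0–9): lon ⌊8.10372/2⌋ = 4; lat ⌊8.98929/1⌋ = 8.
Subsquare (5′×2.5′, letters a–x): lon ⌊0.10372/0.0833333⌋ = 1 → b; lat ⌊0.98929/0.0416667⌋ = 23 → x.
Extended square (30″×15″, digits 0–9): lon ⌊0.02039/0.00833333⌋ = 2; lat ⌊0.03096/0.00416667⌋ = 7.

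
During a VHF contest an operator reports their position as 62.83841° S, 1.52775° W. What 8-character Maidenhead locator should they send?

IC97fd68

Add 180° to longitude and 90° to latitude: 178.47225, 27.16159.
Field (20°×10°, letters A–R): 178.47225/20 → 8 → I, 27.16159/10 → 2 → C; chars IC.
Square (2°×1°, digits 0–9): 18.47225/2 → 9, 7.16159/1 → 7; chars 97.
Subsquare (5′×2.5′, letters a–x): 0.47225/0.0833333 → 5 → f, 0.16159/0.0416667 → 3 → d; chars fd.
Extended square (30″×15″, digits 0–9): 0.05558/0.00833333 → 6, 0.03659/0.00416667 → 8; chars 68.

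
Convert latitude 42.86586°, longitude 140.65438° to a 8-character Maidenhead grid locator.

QN02hu87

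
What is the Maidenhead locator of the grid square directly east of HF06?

HF16

Longitude square 0; +1 → 1.
The latitude characters are unchanged.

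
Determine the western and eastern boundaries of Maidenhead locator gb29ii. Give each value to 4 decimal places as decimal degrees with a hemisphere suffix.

55.3333° W, 55.2500° W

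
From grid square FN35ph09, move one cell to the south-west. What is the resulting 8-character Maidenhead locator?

FN35oh98

Longitude extended square 0; −1 → -1, wraps to 9, carry into subsquare.
Longitude subsquare p = 15; −1 → 14 = o.
Latitude extended square 9; −1 → 8.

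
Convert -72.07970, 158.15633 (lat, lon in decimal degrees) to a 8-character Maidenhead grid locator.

Shift to the Maidenhead origin (180°W, 90°S): lon 338.15633, lat 17.92030.
Field: lon ⌊338.15633/20⌋ = 16 → Q; lat ⌊17.92030/10⌋ = 1 → B.
Square: lon ⌊18.15633/2⌋ = 9; lat ⌊7.92030/1⌋ = 7.
Subsquare: lon ⌊0.15633/0.0833333⌋ = 1 → b; lat ⌊0.92030/0.0416667⌋ = 22 → w.
Extended square: lon ⌊0.07300/0.00833333⌋ = 8; lat ⌊0.00363/0.00416667⌋ = 0.

QB97bw80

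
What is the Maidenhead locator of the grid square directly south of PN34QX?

Latitude subsquare x = 23; −1 → 22 = w.
The longitude characters are unchanged.

PN34qw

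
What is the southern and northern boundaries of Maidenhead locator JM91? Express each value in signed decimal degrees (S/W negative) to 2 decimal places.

Field J=9, M=12: +9·20° lon, +12·10° lat → SW at lon 0°, lat 30°.
Square 9, 1: +9·2° lon, +1·1° lat → SW at lon 18°, lat 31°.
Cell spans 2° lon × 1° lat.
south 31.00, north 32.00.

31.00, 32.00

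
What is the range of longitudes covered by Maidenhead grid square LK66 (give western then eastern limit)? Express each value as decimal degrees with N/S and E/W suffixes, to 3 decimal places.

52.000° E, 54.000° E

Field L=11, K=10: +11·20° lon, +10·10° lat → SW at lon 40°, lat 10°.
Square 6, 6: +6·2° lon, +6·1° lat → SW at lon 52°, lat 16°.
Cell spans 2° lon × 1° lat.
west 52.000° E, east 54.000° E.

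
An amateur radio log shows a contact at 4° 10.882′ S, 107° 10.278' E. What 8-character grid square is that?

OI35ot06

Shift to the Maidenhead origin (180°W, 90°S): lon 287.17130, lat 85.81863.
Field: lon ⌊287.17130/20⌋ = 14 → O; lat ⌊85.81863/10⌋ = 8 → I.
Square: lon ⌊7.17130/2⌋ = 3; lat ⌊5.81863/1⌋ = 5.
Subsquare: lon ⌊1.17130/0.0833333⌋ = 14 → o; lat ⌊0.81863/0.0416667⌋ = 19 → t.
Extended square: lon ⌊0.00463/0.00833333⌋ = 0; lat ⌊0.02697/0.00416667⌋ = 6.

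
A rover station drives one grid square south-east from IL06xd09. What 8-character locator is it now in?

Longitude extended square 0; +1 → 1.
Latitude extended square 9; −1 → 8.

IL06xd18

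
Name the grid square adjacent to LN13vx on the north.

LN14va

Latitude subsquare x = 23; +1 → 24, wraps to 0 = a, carry into square.
Latitude square 3; +1 → 4.
The longitude characters are unchanged.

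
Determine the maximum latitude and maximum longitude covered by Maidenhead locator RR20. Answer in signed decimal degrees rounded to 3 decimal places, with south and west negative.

81.000, 166.000

Field R=17, R=17: +17·20° lon, +17·10° lat → SW at lon 160°, lat 80°.
Square 2, 0: +2·2° lon, +0·1° lat → SW at lon 164°, lat 80°.
Cell spans 2° lon × 1° lat. NE corner is SW corner plus one full cell.
latitude 81.000, longitude 166.000.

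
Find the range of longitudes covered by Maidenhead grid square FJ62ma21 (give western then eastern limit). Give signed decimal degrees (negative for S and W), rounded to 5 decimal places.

-66.98333, -66.97500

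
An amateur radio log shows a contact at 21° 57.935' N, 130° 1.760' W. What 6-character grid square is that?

CL41xx

Shift to the Maidenhead origin (180°W, 90°S): lon 49.9707, lat 111.9656.
Field: lon ⌊49.9707/20⌋ = 2 → C; lat ⌊111.9656/10⌋ = 11 → L.
Square: lon ⌊9.9707/2⌋ = 4; lat ⌊1.9656/1⌋ = 1.
Subsquare: lon ⌊1.9707/0.0833333⌋ = 23 → x; lat ⌊0.9656/0.0416667⌋ = 23 → x.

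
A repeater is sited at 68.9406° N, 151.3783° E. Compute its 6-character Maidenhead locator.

Shift to the Maidenhead origin (180°W, 90°S): lon 331.3783, lat 158.9406.
Field: 331.3783/20 → 16 → Q, 158.9406/10 → 15 → P; chars QP.
Square: 11.3783/2 → 5, 8.9406/1 → 8; chars 58.
Subsquare: 1.3783/0.0833333 → 16 → q, 0.9406/0.0416667 → 22 → w; chars qw.

QP58qw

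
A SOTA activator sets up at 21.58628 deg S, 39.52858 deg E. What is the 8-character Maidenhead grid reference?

KG98sj39

Add 180° to longitude and 90° to latitude: 219.52858, 68.41372.
Field (20°×10°, letters A–R): lon ⌊219.52858/20⌋ = 10 → K; lat ⌊68.41372/10⌋ = 6 → G.
Square (2°×1°, digits 0–9): lon ⌊19.52858/2⌋ = 9; lat ⌊8.41372/1⌋ = 8.
Subsquare (5′×2.5′, letters a–x): lon ⌊1.52858/0.0833333⌋ = 18 → s; lat ⌊0.41372/0.0416667⌋ = 9 → j.
Extended square (30″×15″, digits 0–9): lon ⌊0.02858/0.00833333⌋ = 3; lat ⌊0.03872/0.00416667⌋ = 9.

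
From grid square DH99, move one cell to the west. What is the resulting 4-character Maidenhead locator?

DH89

Longitude square 9; −1 → 8.
The latitude characters are unchanged.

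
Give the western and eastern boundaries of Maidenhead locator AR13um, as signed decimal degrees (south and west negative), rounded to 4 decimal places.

Field A=0, R=17: +0·20° lon, +17·10° lat → SW at lon -180°, lat 80°.
Square 1, 3: +1·2° lon, +3·1° lat → SW at lon -178°, lat 83°.
Subsquare u=20, m=12: +20·0.0833333° lon, +12·0.0416667° lat → SW at lon -176.333°, lat 83.5°.
Cell spans 0.0833333° lon × 0.0416667° lat.
west -176.3333, east -176.2500.

-176.3333, -176.2500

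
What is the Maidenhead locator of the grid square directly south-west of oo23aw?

Longitude subsquare a = 0; −1 → -1, wraps to 23 = x, carry into square.
Longitude square 2; −1 → 1.
Latitude subsquare w = 22; −1 → 21 = v.

OO13xv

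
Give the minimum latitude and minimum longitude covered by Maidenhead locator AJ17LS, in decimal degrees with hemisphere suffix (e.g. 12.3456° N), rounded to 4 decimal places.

Field A=0, J=9: +0·20° lon, +9·10° lat → SW at lon -180°, lat 0°.
Square 1, 7: +1·2° lon, +7·1° lat → SW at lon -178°, lat 7°.
Subsquare l=11, s=18: +11·0.0833333° lon, +18·0.0416667° lat → SW at lon -177.083°, lat 7.75°.
latitude 7.7500° N, longitude 177.0833° W.

7.7500° N, 177.0833° W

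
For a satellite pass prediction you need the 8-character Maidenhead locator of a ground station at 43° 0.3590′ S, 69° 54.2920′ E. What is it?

ME46wx88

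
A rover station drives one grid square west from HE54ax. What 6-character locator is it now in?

HE44xx

Longitude subsquare a = 0; −1 → -1, wraps to 23 = x, carry into square.
Longitude square 5; −1 → 4.
The latitude characters are unchanged.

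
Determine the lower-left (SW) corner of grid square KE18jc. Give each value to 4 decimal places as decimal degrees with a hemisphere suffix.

Field K=10, E=4: +10·20° lon, +4·10° lat → SW at lon 20°, lat -50°.
Square 1, 8: +1·2° lon, +8·1° lat → SW at lon 22°, lat -42°.
Subsquare j=9, c=2: +9·0.0833333° lon, +2·0.0416667° lat → SW at lon 22.75°, lat -41.9167°.
latitude 41.9167° S, longitude 22.7500° E.

41.9167° S, 22.7500° E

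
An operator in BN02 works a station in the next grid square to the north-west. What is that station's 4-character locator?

AN93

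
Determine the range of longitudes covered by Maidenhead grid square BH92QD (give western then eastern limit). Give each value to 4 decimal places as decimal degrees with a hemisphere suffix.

140.6667° W, 140.5833° W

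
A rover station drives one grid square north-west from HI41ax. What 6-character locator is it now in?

HI32xa

Longitude subsquare a = 0; −1 → -1, wraps to 23 = x, carry into square.
Longitude square 4; −1 → 3.
Latitude subsquare x = 23; +1 → 24, wraps to 0 = a, carry into square.
Latitude square 1; +1 → 2.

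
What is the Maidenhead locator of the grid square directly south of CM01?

Latitude square 1; −1 → 0.
The longitude characters are unchanged.

CM00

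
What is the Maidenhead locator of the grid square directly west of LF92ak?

LF82xk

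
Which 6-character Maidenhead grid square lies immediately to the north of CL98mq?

CL98mr

Latitude subsquare q = 16; +1 → 17 = r.
The longitude characters are unchanged.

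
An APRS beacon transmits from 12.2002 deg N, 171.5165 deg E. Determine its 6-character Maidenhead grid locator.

Shift to the Maidenhead origin (180°W, 90°S): lon 351.5165, lat 102.2002.
Field: lon ⌊351.5165/20⌋ = 17 → R; lat ⌊102.2002/10⌋ = 10 → K.
Square: lon ⌊11.5165/2⌋ = 5; lat ⌊2.2002/1⌋ = 2.
Subsquare: lon ⌊1.5165/0.0833333⌋ = 18 → s; lat ⌊0.2002/0.0416667⌋ = 4 → e.

RK52se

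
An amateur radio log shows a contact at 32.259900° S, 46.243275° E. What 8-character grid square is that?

LF37cr97

Offset from 180°W / 90°S: lon 226.24327°, lat 57.74010°.
Field: 226.24327/20 → 11 → L, 57.74010/10 → 5 → F; chars LF.
Square: 6.24327/2 → 3, 7.74010/1 → 7; chars 37.
Subsquare: 0.24327/0.0833333 → 2 → c, 0.74010/0.0416667 → 17 → r; chars cr.
Extended square: 0.07661/0.00833333 → 9, 0.03177/0.00416667 → 7; chars 97.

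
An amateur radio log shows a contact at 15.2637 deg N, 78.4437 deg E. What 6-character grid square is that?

Shift to the Maidenhead origin (180°W, 90°S): lon 258.4437, lat 105.2637.
Field: 258.4437/20 → 12 → M, 105.2637/10 → 10 → K; chars MK.
Square: 18.4437/2 → 9, 5.2637/1 → 5; chars 95.
Subsquare: 0.4437/0.0833333 → 5 → f, 0.2637/0.0416667 → 6 → g; chars fg.

MK95fg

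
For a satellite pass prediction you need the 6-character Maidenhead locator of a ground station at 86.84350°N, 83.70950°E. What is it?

Add 180° to longitude and 90° to latitude: 263.7095, 176.8435.
Field (20°×10°, letters A–R): lon ⌊263.7095/20⌋ = 13 → N; lat ⌊176.8435/10⌋ = 17 → R.
Square (2°×1°, digits 0–9): lon ⌊3.7095/2⌋ = 1; lat ⌊6.8435/1⌋ = 6.
Subsquare (5′×2.5′, letters a–x): lon ⌊1.7095/0.0833333⌋ = 20 → u; lat ⌊0.8435/0.0416667⌋ = 20 → u.

NR16uu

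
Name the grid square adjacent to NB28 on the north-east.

Longitude square 2; +1 → 3.
Latitude square 8; +1 → 9.

NB39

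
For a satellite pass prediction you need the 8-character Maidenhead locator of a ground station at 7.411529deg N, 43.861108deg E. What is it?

LJ17wj38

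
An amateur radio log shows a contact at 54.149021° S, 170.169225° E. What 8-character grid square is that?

Add 180° to longitude and 90° to latitude: 350.16922, 35.85098.
Field: lon ⌊350.16922/20⌋ = 17 → R; lat ⌊35.85098/10⌋ = 3 → D.
Square: lon ⌊10.16922/2⌋ = 5; lat ⌊5.85098/1⌋ = 5.
Subsquare: lon ⌊0.16922/0.0833333⌋ = 2 → c; lat ⌊0.85098/0.0416667⌋ = 20 → u.
Extended square: lon ⌊0.00256/0.00833333⌋ = 0; lat ⌊0.01765/0.00416667⌋ = 4.

RD55cu04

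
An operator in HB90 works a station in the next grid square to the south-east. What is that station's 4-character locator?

Longitude square 9; +1 → 10, wraps to 0, carry into field.
Longitude field H = 7; +1 → 8 = I.
Latitude square 0; −1 → -1, wraps to 9, carry into field.
Latitude field B = 1; −1 → 0 = A.

IA09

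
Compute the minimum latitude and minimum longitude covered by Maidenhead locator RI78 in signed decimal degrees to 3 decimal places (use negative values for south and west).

-2.000, 174.000

Field R=17, I=8: +17·20° lon, +8·10° lat → SW at lon 160°, lat -10°.
Square 7, 8: +7·2° lon, +8·1° lat → SW at lon 174°, lat -2°.
latitude -2.000, longitude 174.000.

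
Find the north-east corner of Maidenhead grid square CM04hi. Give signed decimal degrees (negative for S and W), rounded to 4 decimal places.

34.3750, -139.3333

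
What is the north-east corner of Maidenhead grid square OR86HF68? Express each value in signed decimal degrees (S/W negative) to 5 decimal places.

Field O=14, R=17: +14·20° lon, +17·10° lat → SW at lon 100°, lat 80°.
Square 8, 6: +8·2° lon, +6·1° lat → SW at lon 116°, lat 86°.
Subsquare h=7, f=5: +7·0.0833333° lon, +5·0.0416667° lat → SW at lon 116.583°, lat 86.2083°.
Extended square 6, 8: +6·0.00833333° lon, +8·0.00416667° lat → SW at lon 116.633°, lat 86.2417°.
Cell spans 0.00833333° lon × 0.00416667° lat. NE corner is SW corner plus one full cell.
latitude 86.24583, longitude 116.64167.

86.24583, 116.64167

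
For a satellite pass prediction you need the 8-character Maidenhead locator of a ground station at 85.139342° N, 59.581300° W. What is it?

GR05fd03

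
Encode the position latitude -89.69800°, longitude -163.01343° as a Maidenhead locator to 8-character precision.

Add 180° to longitude and 90° to latitude: 16.98657, 0.30200.
Field: 16.98657/20 → 0 → A, 0.30200/10 → 0 → A; chars AA.
Square: 16.98657/2 → 8, 0.30200/1 → 0; chars 80.
Subsquare: 0.98657/0.0833333 → 11 → l, 0.30200/0.0416667 → 7 → h; chars lh.
Extended square: 0.06990/0.00833333 → 8, 0.01033/0.00416667 → 2; chars 82.

AA80lh82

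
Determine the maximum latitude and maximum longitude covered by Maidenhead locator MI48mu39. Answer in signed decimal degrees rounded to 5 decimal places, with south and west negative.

Field M=12, I=8: +12·20° lon, +8·10° lat → SW at lon 60°, lat -10°.
Square 4, 8: +4·2° lon, +8·1° lat → SW at lon 68°, lat -2°.
Subsquare m=12, u=20: +12·0.0833333° lon, +20·0.0416667° lat → SW at lon 69°, lat -1.16667°.
Extended square 3, 9: +3·0.00833333° lon, +9·0.00416667° lat → SW at lon 69.025°, lat -1.12917°.
Cell spans 0.00833333° lon × 0.00416667° lat. NE corner is SW corner plus one full cell.
latitude -1.12500, longitude 69.03333.

-1.12500, 69.03333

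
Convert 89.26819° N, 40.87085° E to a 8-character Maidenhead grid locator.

LR09kg44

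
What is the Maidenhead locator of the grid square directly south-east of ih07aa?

IH06bx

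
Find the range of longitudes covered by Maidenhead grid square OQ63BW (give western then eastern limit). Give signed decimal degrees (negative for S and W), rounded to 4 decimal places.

112.0833, 112.1667

Field O=14, Q=16: +14·20° lon, +16·10° lat → SW at lon 100°, lat 70°.
Square 6, 3: +6·2° lon, +3·1° lat → SW at lon 112°, lat 73°.
Subsquare b=1, w=22: +1·0.0833333° lon, +22·0.0416667° lat → SW at lon 112.083°, lat 73.9167°.
Cell spans 0.0833333° lon × 0.0416667° lat.
west 112.0833, east 112.1667.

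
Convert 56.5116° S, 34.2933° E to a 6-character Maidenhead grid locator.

Offset from 180°W / 90°S: lon 214.2933°, lat 33.4884°.
Field (20°×10°, letters A–R): 214.2933/20 → 10 → K, 33.4884/10 → 3 → D; chars KD.
Square (2°×1°, digits 0–9): 14.2933/2 → 7, 3.4884/1 → 3; chars 73.
Subsquare (5′×2.5′, letters a–x): 0.2933/0.0833333 → 3 → d, 0.4884/0.0416667 → 11 → l; chars dl.

KD73dl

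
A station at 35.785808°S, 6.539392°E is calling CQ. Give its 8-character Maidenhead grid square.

JF34gf41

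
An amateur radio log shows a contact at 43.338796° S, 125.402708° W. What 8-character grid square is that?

CE76hp18

Shift to the Maidenhead origin (180°W, 90°S): lon 54.59729, lat 46.66120.
Field: 54.59729/20 → 2 → C, 46.66120/10 → 4 → E; chars CE.
Square: 14.59729/2 → 7, 6.66120/1 → 6; chars 76.
Subsquare: 0.59729/0.0833333 → 7 → h, 0.66120/0.0416667 → 15 → p; chars hp.
Extended square: 0.01396/0.00833333 → 1, 0.03620/0.00416667 → 8; chars 18.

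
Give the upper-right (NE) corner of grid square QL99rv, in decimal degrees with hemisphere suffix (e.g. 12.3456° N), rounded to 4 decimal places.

Field Q=16, L=11: +16·20° lon, +11·10° lat → SW at lon 140°, lat 20°.
Square 9, 9: +9·2° lon, +9·1° lat → SW at lon 158°, lat 29°.
Subsquare r=17, v=21: +17·0.0833333° lon, +21·0.0416667° lat → SW at lon 159.417°, lat 29.875°.
Cell spans 0.0833333° lon × 0.0416667° lat. NE corner is SW corner plus one full cell.
latitude 29.9167° N, longitude 159.5000° E.

29.9167° N, 159.5000° E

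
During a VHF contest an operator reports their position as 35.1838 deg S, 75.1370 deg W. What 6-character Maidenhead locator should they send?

FF24kt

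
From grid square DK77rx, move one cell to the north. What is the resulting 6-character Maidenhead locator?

DK78ra

Latitude subsquare x = 23; +1 → 24, wraps to 0 = a, carry into square.
Latitude square 7; +1 → 8.
The longitude characters are unchanged.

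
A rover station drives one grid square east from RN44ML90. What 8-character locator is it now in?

RN44nl00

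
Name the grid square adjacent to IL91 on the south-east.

Longitude square 9; +1 → 10, wraps to 0, carry into field.
Longitude field I = 8; +1 → 9 = J.
Latitude square 1; −1 → 0.

JL00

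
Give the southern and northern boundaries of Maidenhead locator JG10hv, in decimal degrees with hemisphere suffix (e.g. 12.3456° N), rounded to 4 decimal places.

29.1250° S, 29.0833° S

Field J=9, G=6: +9·20° lon, +6·10° lat → SW at lon 0°, lat -30°.
Square 1, 0: +1·2° lon, +0·1° lat → SW at lon 2°, lat -30°.
Subsquare h=7, v=21: +7·0.0833333° lon, +21·0.0416667° lat → SW at lon 2.58333°, lat -29.125°.
Cell spans 0.0833333° lon × 0.0416667° lat.
south 29.1250° S, north 29.0833° S.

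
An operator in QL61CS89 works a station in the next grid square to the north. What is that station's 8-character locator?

Latitude extended square 9; +1 → 10, wraps to 0, carry into subsquare.
Latitude subsquare s = 18; +1 → 19 = t.
The longitude characters are unchanged.

QL61ct80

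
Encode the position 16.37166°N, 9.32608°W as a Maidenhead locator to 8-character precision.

Shift to the Maidenhead origin (180°W, 90°S): lon 170.67392, lat 106.37166.
Field: 170.67392/20 → 8 → I, 106.37166/10 → 10 → K; chars IK.
Square: 10.67392/2 → 5, 6.37166/1 → 6; chars 56.
Subsquare: 0.67392/0.0833333 → 8 → i, 0.37166/0.0416667 → 8 → i; chars ii.
Extended square: 0.00725/0.00833333 → 0, 0.03833/0.00416667 → 9; chars 09.

IK56ii09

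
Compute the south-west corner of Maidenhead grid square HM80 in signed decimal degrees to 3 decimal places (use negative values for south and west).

Field H=7, M=12: +7·20° lon, +12·10° lat → SW at lon -40°, lat 30°.
Square 8, 0: +8·2° lon, +0·1° lat → SW at lon -24°, lat 30°.
latitude 30.000, longitude -24.000.

30.000, -24.000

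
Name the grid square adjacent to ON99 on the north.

OO90

Latitude square 9; +1 → 10, wraps to 0, carry into field.
Latitude field N = 13; +1 → 14 = O.
The longitude characters are unchanged.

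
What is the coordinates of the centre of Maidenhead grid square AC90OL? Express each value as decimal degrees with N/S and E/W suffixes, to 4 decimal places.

Field A=0, C=2: +0·20° lon, +2·10° lat → SW at lon -180°, lat -70°.
Square 9, 0: +9·2° lon, +0·1° lat → SW at lon -162°, lat -70°.
Subsquare o=14, l=11: +14·0.0833333° lon, +11·0.0416667° lat → SW at lon -160.833°, lat -69.5417°.
Cell spans 0.0833333° lon × 0.0416667° lat. Centre is SW corner plus half of each.
latitude 69.5208° S, longitude 160.7917° W.

69.5208° S, 160.7917° W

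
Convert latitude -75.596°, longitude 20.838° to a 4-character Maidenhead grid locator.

Offset from 180°W / 90°S: lon 200.84°, lat 14.40°.
Field: 200.84/20 → 10 → K, 14.40/10 → 1 → B; chars KB.
Square: 0.84/2 → 0, 4.40/1 → 4; chars 04.

KB04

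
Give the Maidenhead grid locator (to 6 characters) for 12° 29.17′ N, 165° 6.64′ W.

Add 180° to longitude and 90° to latitude: 14.8893, 102.4862.
Field: lon ⌊14.8893/20⌋ = 0 → A; lat ⌊102.4862/10⌋ = 10 → K.
Square: lon ⌊14.8893/2⌋ = 7; lat ⌊2.4862/1⌋ = 2.
Subsquare: lon ⌊0.8893/0.0833333⌋ = 10 → k; lat ⌊0.4862/0.0416667⌋ = 11 → l.

AK72kl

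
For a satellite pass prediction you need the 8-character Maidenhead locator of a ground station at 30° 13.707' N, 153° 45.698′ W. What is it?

Shift to the Maidenhead origin (180°W, 90°S): lon 26.23837, lat 120.22845.
Field: lon ⌊26.23837/20⌋ = 1 → B; lat ⌊120.22845/10⌋ = 12 → M.
Square: lon ⌊6.23837/2⌋ = 3; lat ⌊0.22845/1⌋ = 0.
Subsquare: lon ⌊0.23837/0.0833333⌋ = 2 → c; lat ⌊0.22845/0.0416667⌋ = 5 → f.
Extended square: lon ⌊0.07170/0.00833333⌋ = 8; lat ⌊0.02012/0.00416667⌋ = 4.

BM30cf84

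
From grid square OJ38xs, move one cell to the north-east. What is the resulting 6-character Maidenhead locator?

Longitude subsquare x = 23; +1 → 24, wraps to 0 = a, carry into square.
Longitude square 3; +1 → 4.
Latitude subsquare s = 18; +1 → 19 = t.

OJ48at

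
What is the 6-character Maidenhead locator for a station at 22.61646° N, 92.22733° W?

EL32vo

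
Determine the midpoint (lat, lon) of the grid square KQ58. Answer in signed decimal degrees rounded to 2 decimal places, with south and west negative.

Field K=10, Q=16: +10·20° lon, +16·10° lat → SW at lon 20°, lat 70°.
Square 5, 8: +5·2° lon, +8·1° lat → SW at lon 30°, lat 78°.
Cell spans 2° lon × 1° lat. Centre is SW corner plus half of each.
latitude 78.50, longitude 31.00.

78.50, 31.00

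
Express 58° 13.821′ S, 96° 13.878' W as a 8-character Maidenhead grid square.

ED11vs24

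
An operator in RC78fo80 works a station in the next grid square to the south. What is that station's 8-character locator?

Latitude extended square 0; −1 → -1, wraps to 9, carry into subsquare.
Latitude subsquare o = 14; −1 → 13 = n.
The longitude characters are unchanged.

RC78fn89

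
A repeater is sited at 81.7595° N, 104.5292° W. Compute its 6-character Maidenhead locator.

Offset from 180°W / 90°S: lon 75.4708°, lat 171.7595°.
Field: lon ⌊75.4708/20⌋ = 3 → D; lat ⌊171.7595/10⌋ = 17 → R.
Square: lon ⌊15.4708/2⌋ = 7; lat ⌊1.7595/1⌋ = 1.
Subsquare: lon ⌊1.4708/0.0833333⌋ = 17 → r; lat ⌊0.7595/0.0416667⌋ = 18 → s.

DR71rs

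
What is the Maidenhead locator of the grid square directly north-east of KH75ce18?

Longitude extended square 1; +1 → 2.
Latitude extended square 8; +1 → 9.

KH75ce29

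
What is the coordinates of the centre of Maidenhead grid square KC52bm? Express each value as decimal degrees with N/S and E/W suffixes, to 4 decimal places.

67.4792° S, 30.1250° E

Field K=10, C=2: +10·20° lon, +2·10° lat → SW at lon 20°, lat -70°.
Square 5, 2: +5·2° lon, +2·1° lat → SW at lon 30°, lat -68°.
Subsquare b=1, m=12: +1·0.0833333° lon, +12·0.0416667° lat → SW at lon 30.0833°, lat -67.5°.
Cell spans 0.0833333° lon × 0.0416667° lat. Centre is SW corner plus half of each.
latitude 67.4792° S, longitude 30.1250° E.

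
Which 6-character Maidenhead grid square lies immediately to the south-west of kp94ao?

Longitude subsquare a = 0; −1 → -1, wraps to 23 = x, carry into square.
Longitude square 9; −1 → 8.
Latitude subsquare o = 14; −1 → 13 = n.

KP84xn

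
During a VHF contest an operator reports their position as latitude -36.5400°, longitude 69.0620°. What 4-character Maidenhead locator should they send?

MF43

Offset from 180°W / 90°S: lon 249.06°, lat 53.46°.
Field (20°×10°, letters A–R): 249.06/20 → 12 → M, 53.46/10 → 5 → F; chars MF.
Square (2°×1°, digits 0–9): 9.06/2 → 4, 3.46/1 → 3; chars 43.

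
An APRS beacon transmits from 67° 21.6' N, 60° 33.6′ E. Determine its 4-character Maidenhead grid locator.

Add 180° to longitude and 90° to latitude: 240.56, 157.36.
Field: 240.56/20 → 12 → M, 157.36/10 → 15 → P; chars MP.
Square: 0.56/2 → 0, 7.36/1 → 7; chars 07.

MP07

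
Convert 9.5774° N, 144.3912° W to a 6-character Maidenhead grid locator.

Offset from 180°W / 90°S: lon 35.6088°, lat 99.5774°.
Field: lon ⌊35.6088/20⌋ = 1 → B; lat ⌊99.5774/10⌋ = 9 → J.
Square: lon ⌊15.6088/2⌋ = 7; lat ⌊9.5774/1⌋ = 9.
Subsquare: lon ⌊1.6088/0.0833333⌋ = 19 → t; lat ⌊0.5774/0.0416667⌋ = 13 → n.

BJ79tn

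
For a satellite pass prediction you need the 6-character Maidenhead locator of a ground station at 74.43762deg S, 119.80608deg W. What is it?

Add 180° to longitude and 90° to latitude: 60.1939, 15.5624.
Field: 60.1939/20 → 3 → D, 15.5624/10 → 1 → B; chars DB.
Square: 0.1939/2 → 0, 5.5624/1 → 5; chars 05.
Subsquare: 0.1939/0.0833333 → 2 → c, 0.5624/0.0416667 → 13 → n; chars cn.

DB05cn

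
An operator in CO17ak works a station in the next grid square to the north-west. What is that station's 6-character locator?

Longitude subsquare a = 0; −1 → -1, wraps to 23 = x, carry into square.
Longitude square 1; −1 → 0.
Latitude subsquare k = 10; +1 → 11 = l.

CO07xl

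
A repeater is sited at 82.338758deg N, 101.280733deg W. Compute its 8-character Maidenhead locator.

DR92ii61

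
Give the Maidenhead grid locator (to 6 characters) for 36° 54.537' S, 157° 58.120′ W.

BF13ac

Add 180° to longitude and 90° to latitude: 22.0313, 53.0911.
Field: 22.0313/20 → 1 → B, 53.0911/10 → 5 → F; chars BF.
Square: 2.0313/2 → 1, 3.0911/1 → 3; chars 13.
Subsquare: 0.0313/0.0833333 → 0 → a, 0.0911/0.0416667 → 2 → c; chars ac.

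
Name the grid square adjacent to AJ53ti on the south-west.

Longitude subsquare t = 19; −1 → 18 = s.
Latitude subsquare i = 8; −1 → 7 = h.

AJ53sh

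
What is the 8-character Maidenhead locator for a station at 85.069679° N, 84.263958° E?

NR25db16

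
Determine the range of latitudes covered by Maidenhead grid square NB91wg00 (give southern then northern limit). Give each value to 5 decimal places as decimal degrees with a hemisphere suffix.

Field N=13, B=1: +13·20° lon, +1·10° lat → SW at lon 80°, lat -80°.
Square 9, 1: +9·2° lon, +1·1° lat → SW at lon 98°, lat -79°.
Subsquare w=22, g=6: +22·0.0833333° lon, +6·0.0416667° lat → SW at lon 99.8333°, lat -78.75°.
Extended square 0, 0: +0·0.00833333° lon, +0·0.00416667° lat → SW at lon 99.8333°, lat -78.75°.
Cell spans 0.00833333° lon × 0.00416667° lat.
south 78.75000° S, north 78.74583° S.

78.75000° S, 78.74583° S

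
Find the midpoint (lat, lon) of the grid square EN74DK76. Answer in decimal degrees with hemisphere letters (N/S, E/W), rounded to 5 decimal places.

44.44375° N, 85.68750° W

Field E=4, N=13: +4·20° lon, +13·10° lat → SW at lon -100°, lat 40°.
Square 7, 4: +7·2° lon, +4·1° lat → SW at lon -86°, lat 44°.
Subsquare d=3, k=10: +3·0.0833333° lon, +10·0.0416667° lat → SW at lon -85.75°, lat 44.4167°.
Extended square 7, 6: +7·0.00833333° lon, +6·0.00416667° lat → SW at lon -85.6917°, lat 44.4417°.
Cell spans 0.00833333° lon × 0.00416667° lat. Centre is SW corner plus half of each.
latitude 44.44375° N, longitude 85.68750° W.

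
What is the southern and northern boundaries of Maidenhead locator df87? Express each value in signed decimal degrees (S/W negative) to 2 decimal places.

-33.00, -32.00

Field D=3, F=5: +3·20° lon, +5·10° lat → SW at lon -120°, lat -40°.
Square 8, 7: +8·2° lon, +7·1° lat → SW at lon -104°, lat -33°.
Cell spans 2° lon × 1° lat.
south -33.00, north -32.00.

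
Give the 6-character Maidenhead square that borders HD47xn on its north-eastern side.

HD57ao

Longitude subsquare x = 23; +1 → 24, wraps to 0 = a, carry into square.
Longitude square 4; +1 → 5.
Latitude subsquare n = 13; +1 → 14 = o.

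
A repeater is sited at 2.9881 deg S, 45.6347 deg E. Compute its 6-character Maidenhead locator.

LI27ta

Add 180° to longitude and 90° to latitude: 225.6347, 87.0119.
Field: 225.6347/20 → 11 → L, 87.0119/10 → 8 → I; chars LI.
Square: 5.6347/2 → 2, 7.0119/1 → 7; chars 27.
Subsquare: 1.6347/0.0833333 → 19 → t, 0.0119/0.0416667 → 0 → a; chars ta.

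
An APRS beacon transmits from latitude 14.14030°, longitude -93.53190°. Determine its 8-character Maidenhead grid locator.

EK34fd63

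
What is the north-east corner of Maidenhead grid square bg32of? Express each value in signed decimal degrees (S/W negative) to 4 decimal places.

Field B=1, G=6: +1·20° lon, +6·10° lat → SW at lon -160°, lat -30°.
Square 3, 2: +3·2° lon, +2·1° lat → SW at lon -154°, lat -28°.
Subsquare o=14, f=5: +14·0.0833333° lon, +5·0.0416667° lat → SW at lon -152.833°, lat -27.7917°.
Cell spans 0.0833333° lon × 0.0416667° lat. NE corner is SW corner plus one full cell.
latitude -27.7500, longitude -152.7500.

-27.7500, -152.7500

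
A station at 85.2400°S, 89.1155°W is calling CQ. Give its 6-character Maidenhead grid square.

EA54ks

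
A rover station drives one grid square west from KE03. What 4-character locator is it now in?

JE93

Longitude square 0; −1 → -1, wraps to 9, carry into field.
Longitude field K = 10; −1 → 9 = J.
The latitude characters are unchanged.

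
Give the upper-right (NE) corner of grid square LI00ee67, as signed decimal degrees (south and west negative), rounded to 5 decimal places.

-9.80000, 40.39167

Field L=11, I=8: +11·20° lon, +8·10° lat → SW at lon 40°, lat -10°.
Square 0, 0: +0·2° lon, +0·1° lat → SW at lon 40°, lat -10°.
Subsquare e=4, e=4: +4·0.0833333° lon, +4·0.0416667° lat → SW at lon 40.3333°, lat -9.83333°.
Extended square 6, 7: +6·0.00833333° lon, +7·0.00416667° lat → SW at lon 40.3833°, lat -9.80417°.
Cell spans 0.00833333° lon × 0.00416667° lat. NE corner is SW corner plus one full cell.
latitude -9.80000, longitude 40.39167.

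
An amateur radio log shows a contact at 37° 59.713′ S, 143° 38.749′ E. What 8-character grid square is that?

QF12ta71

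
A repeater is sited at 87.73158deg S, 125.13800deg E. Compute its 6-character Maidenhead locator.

PA22ng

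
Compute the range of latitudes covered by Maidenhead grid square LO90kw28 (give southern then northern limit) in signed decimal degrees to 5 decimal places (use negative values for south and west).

50.95000, 50.95417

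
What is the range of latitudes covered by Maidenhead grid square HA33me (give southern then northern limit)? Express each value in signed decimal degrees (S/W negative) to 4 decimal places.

-86.8333, -86.7917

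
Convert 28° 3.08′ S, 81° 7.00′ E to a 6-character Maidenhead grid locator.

NG01nw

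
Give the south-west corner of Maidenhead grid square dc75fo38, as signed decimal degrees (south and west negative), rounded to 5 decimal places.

Field D=3, C=2: +3·20° lon, +2·10° lat → SW at lon -120°, lat -70°.
Square 7, 5: +7·2° lon, +5·1° lat → SW at lon -106°, lat -65°.
Subsquare f=5, o=14: +5·0.0833333° lon, +14·0.0416667° lat → SW at lon -105.583°, lat -64.4167°.
Extended square 3, 8: +3·0.00833333° lon, +8·0.00416667° lat → SW at lon -105.558°, lat -64.3833°.
latitude -64.38333, longitude -105.55833.

-64.38333, -105.55833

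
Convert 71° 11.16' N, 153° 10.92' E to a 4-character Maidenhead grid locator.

QQ61

Shift to the Maidenhead origin (180°W, 90°S): lon 333.18, lat 161.19.
Field: lon ⌊333.18/20⌋ = 16 → Q; lat ⌊161.19/10⌋ = 16 → Q.
Square: lon ⌊13.18/2⌋ = 6; lat ⌊1.19/1⌋ = 1.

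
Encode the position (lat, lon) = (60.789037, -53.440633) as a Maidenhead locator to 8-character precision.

Shift to the Maidenhead origin (180°W, 90°S): lon 126.55937, lat 150.78904.
Field (20°×10°, letters A–R): 126.55937/20 → 6 → G, 150.78904/10 → 15 → P; chars GP.
Square (2°×1°, digits 0–9): 6.55937/2 → 3, 0.78904/1 → 0; chars 30.
Subsquare (5′×2.5′, letters a–x): 0.55937/0.0833333 → 6 → g, 0.78904/0.0416667 → 18 → s; chars gs.
Extended square (30″×15″, digits 0–9): 0.05937/0.00833333 → 7, 0.03904/0.00416667 → 9; chars 79.

GP30gs79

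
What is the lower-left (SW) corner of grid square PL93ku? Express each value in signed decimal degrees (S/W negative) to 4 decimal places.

Field P=15, L=11: +15·20° lon, +11·10° lat → SW at lon 120°, lat 20°.
Square 9, 3: +9·2° lon, +3·1° lat → SW at lon 138°, lat 23°.
Subsquare k=10, u=20: +10·0.0833333° lon, +20·0.0416667° lat → SW at lon 138.833°, lat 23.8333°.
latitude 23.8333, longitude 138.8333.

23.8333, 138.8333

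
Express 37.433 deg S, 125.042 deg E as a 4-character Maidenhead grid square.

PF22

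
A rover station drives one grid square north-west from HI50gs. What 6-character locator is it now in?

HI50ft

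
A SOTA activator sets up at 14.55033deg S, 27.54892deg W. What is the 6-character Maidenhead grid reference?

Add 180° to longitude and 90° to latitude: 152.4511, 75.4497.
Field: lon ⌊152.4511/20⌋ = 7 → H; lat ⌊75.4497/10⌋ = 7 → H.
Square: lon ⌊12.4511/2⌋ = 6; lat ⌊5.4497/1⌋ = 5.
Subsquare: lon ⌊0.4511/0.0833333⌋ = 5 → f; lat ⌊0.4497/0.0416667⌋ = 10 → k.

HH65fk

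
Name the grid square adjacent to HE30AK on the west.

Longitude subsquare a = 0; −1 → -1, wraps to 23 = x, carry into square.
Longitude square 3; −1 → 2.
The latitude characters are unchanged.

HE20xk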